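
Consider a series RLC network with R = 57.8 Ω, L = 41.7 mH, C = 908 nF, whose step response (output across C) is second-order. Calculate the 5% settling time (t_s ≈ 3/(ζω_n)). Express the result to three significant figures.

t_s ≈ 0.00433 s

For a series RLC circuit (capacitor voltage as output), ω_n = 1/√(LC) = 1/√(41.7 mH · 908 nF) = 5140 rad/s.
ζ = (R/2)·√(C/L) = (57.8/2)·√(908 nF/41.7 mH) = 0.135.
t_s ≈ 3/(ζω_n) = 0.00433 s.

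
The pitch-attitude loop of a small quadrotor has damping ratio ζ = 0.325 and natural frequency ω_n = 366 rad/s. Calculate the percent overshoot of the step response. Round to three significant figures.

%OS ≈ 34.0%

For an underdamped second-order system, %OS = 100·exp(−πζ/√(1−ζ²)).
πζ/√(1−ζ²) = π·0.325/√(1−0.106) = 1.080, so %OS = 100·e^(−1.080) = 34.0%.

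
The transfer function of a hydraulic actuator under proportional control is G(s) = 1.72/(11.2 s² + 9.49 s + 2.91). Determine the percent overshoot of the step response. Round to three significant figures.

%OS ≈ 0.913%

Dividing through by 11.2: denominator becomes s² + 0.8473 s + 0.2598.
So ω_n = √0.2598 = 0.510 rad/s and ζ = 0.8473/(2·0.510) = 0.831.
%OS = 100·exp(−πζ/√(1−ζ²)) = 0.913%.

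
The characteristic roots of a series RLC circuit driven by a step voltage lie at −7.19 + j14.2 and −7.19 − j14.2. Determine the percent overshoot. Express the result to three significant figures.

The poles are at −σ ± jω_d with σ = 7.19 and ω_d = 14.2, so ω_n = √(σ²+ω_d²) = 15.9 rad/s and ζ = σ/ω_n = 0.452.
%OS = 100·exp(−πζ/√(1−ζ²)) = 20.4%.

%OS ≈ 20.4%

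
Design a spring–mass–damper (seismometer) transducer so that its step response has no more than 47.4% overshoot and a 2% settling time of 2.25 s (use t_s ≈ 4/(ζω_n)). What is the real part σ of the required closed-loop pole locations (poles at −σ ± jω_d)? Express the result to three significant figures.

The settling-time spec alone fixes σ = ζω_n = 4/t_s = 4/2.25 = 1.78.
(Overshoot then fixes ζ = 0.231 and hence ω_d = σ·√(1−ζ²)/ζ = 7.48 rad/s.)

σ ≈ 1.78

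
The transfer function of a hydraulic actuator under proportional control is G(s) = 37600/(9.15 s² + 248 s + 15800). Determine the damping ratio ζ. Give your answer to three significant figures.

Dividing through by 9.15: denominator becomes s² + 27.10 s + 1727.
So ω_n = √1727 = 41.6 rad/s and ζ = 27.10/(2·41.6) = 0.326.

ζ ≈ 0.326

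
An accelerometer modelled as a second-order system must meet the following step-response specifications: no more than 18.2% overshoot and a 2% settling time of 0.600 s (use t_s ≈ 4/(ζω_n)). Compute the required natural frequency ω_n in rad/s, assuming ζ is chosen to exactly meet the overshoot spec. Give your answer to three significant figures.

ω_n ≈ 14.0 rad/s

ζ = −ln(OS)/√(π² + (ln OS)²). With OS = 0.182, ln OS = −1.704 and ζ = 1.704/3.574 = 0.477.
Then ω_n = 4/(ζ t_s) = 4/(0.477 × 0.600) = 14.0 rad/s.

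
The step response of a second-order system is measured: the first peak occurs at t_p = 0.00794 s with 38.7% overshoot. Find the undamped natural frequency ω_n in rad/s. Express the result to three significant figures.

The overshoot fixes ζ = −ln(OS)/√(π²+ln²(OS)) = 0.289.
From t_p = π/ω_d, ω_d = π/0.00794 = 396 rad/s, so ω_n = ω_d/√(1−ζ²) = 413 rad/s.

ω_n ≈ 413 rad/s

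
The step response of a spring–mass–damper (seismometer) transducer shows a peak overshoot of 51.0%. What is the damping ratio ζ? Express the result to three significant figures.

ζ ≈ 0.210

From %OS = 100·exp(−πζ/√(1−ζ²)), invert to get ζ = −ln(OS)/√(π² + ln²(OS)) with OS = 0.510.
−ln 0.510 = 0.6733, so ζ = 0.6733/√(π² + 0.4534) = 0.210.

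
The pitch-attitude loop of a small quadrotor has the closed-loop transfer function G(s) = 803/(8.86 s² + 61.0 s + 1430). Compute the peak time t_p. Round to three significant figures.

t_p ≈ 0.257 s

Dividing through by 8.86: denominator becomes s² + 6.885 s + 161.4.
So ω_n = √161.4 = 12.7 rad/s and ζ = 6.885/(2·12.7) = 0.271.
ω_d = 12.7·√(1 − 0.271²) = 12.2 rad/s. t_p = π/ω_d = 0.257 s.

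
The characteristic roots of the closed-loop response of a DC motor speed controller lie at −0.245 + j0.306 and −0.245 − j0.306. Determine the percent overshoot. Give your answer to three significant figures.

%OS ≈ 8.08%

|pole| = ω_n = √(0.245² + 0.306²) = 0.392 rad/s; ζ = cos θ = σ/ω_n = 0.625.
%OS = 100 e^{−πζ/√(1−ζ²)} with ζ = 0.625 gives 8.08%.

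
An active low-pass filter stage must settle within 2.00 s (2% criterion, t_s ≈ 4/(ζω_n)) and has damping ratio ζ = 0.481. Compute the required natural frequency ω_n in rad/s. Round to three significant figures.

Rearranging t_s ≈ 4/(ζω_n) gives ω_n = 4/(ζ·t_s) = 4/(0.481 × 2.00) = 4.16 rad/s.

ω_n ≈ 4.16 rad/s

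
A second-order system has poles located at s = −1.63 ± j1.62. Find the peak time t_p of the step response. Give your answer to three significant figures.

t_p ≈ 1.94 s

t_p = π/ω_d with ω_d = 1.62 (the imaginary part), so t_p = 1.94 s.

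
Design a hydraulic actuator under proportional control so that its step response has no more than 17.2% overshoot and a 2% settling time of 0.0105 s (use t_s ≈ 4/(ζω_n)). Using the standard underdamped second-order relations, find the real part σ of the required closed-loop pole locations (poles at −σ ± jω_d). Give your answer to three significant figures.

σ ≈ 381

The settling-time spec alone fixes σ = ζω_n = 4/t_s = 4/0.0105 = 381.
(Overshoot then fixes ζ = 0.489 and hence ω_d = σ·√(1−ζ²)/ζ = 680 rad/s.)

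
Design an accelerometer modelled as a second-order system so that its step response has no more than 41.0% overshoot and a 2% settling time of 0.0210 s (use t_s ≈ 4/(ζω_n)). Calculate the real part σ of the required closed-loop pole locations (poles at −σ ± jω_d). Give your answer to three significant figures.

The settling-time spec alone fixes σ = ζω_n = 4/t_s = 4/0.0210 = 190.
(Overshoot then fixes ζ = 0.273 and hence ω_d = σ·√(1−ζ²)/ζ = 671 rad/s.)

σ ≈ 190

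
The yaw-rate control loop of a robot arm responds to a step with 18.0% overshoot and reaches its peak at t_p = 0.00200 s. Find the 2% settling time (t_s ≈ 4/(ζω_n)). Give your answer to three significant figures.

t_s ≈ 0.00467 s

ζ from %OS: ζ = |ln 0.180|/√(π²+ln²0.180) = 0.479.
From t_p = π/ω_d, ω_d = π/0.00200 = 1570 rad/s, so ω_n = ω_d/√(1−ζ²) = 1790 rad/s.
t_s ≈ 4/(ζω_n) = 4/(0.479·1790) = 0.00467 s.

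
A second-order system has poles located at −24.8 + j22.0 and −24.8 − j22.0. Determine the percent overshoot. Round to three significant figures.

The poles are at −σ ± jω_d with σ = 24.8 and ω_d = 22.0, so ω_n = √(σ²+ω_d²) = 33.2 rad/s and ζ = σ/ω_n = 0.748.
%OS = 100·exp(−πζ/√(1−ζ²)) = 2.90%.

%OS ≈ 2.90%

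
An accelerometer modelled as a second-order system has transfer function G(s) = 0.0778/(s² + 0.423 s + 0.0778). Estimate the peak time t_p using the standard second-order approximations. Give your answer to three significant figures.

t_p ≈ 17.3 s

ω_n = √0.0778 = 0.279 rad/s; ζ = 0.423/(2·0.279) = 0.758.
ω_d = ω_n√(1−ζ²) = 0.182 rad/s. Then t_p = π/ω_d = 17.3 s.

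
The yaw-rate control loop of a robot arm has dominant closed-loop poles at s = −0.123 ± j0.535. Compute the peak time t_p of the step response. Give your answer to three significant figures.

t_p = π/ω_d with ω_d = 0.535 (the imaginary part), so t_p = 5.87 s.

t_p ≈ 5.87 s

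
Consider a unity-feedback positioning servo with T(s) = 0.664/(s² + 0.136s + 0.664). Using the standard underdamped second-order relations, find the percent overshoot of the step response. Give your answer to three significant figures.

ω_n = √0.664 = 0.815 rad/s; ζ = 0.136/(2·0.815) = 0.0834.
%OS = 100·exp(−πζ/√(1−ζ²)) = 76.9%.

%OS ≈ 76.9%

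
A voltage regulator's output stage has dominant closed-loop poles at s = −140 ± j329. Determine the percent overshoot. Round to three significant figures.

|pole| = ω_n = √(140² + 329²) = 358 rad/s; ζ = cos θ = σ/ω_n = 0.392.
%OS = 100·exp(−πζ/√(1−ζ²)) = 26.3%.

%OS ≈ 26.3%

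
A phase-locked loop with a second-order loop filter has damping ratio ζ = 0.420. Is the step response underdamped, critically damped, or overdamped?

underdamped

Since ζ = 0.420 < 1, the system is underdamped.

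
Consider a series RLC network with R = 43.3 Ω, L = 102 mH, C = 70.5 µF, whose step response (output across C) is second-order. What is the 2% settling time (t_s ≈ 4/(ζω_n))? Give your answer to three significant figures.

For a series RLC circuit (capacitor voltage as output), ω_n = 1/√(LC) = 1/√(102 mH · 70.5 µF) = 373 rad/s.
ζ = (R/2)·√(C/L) = (43.3/2)·√(70.5 µF/102 mH) = 0.569.
t_s ≈ 4/(ζω_n) = 0.0188 s.

t_s ≈ 0.0188 s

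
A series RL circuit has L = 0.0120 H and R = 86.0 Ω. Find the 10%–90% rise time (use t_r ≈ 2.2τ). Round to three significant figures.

τ = L/R = 0.0120/86.0 = 0.000140 s.
t_r ≈ 2.2τ = 0.000307 s.

t_r ≈ 0.000307 s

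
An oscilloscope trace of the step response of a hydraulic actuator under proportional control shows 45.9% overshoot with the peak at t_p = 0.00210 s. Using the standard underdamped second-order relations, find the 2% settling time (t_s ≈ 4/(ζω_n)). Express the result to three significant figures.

t_s ≈ 0.0108 s

The overshoot fixes ζ = −ln(OS)/√(π²+ln²(OS)) = 0.241.
t_p = π/ω_d ⇒ ω_d = 1500 rad/s; then ω_n = ω_d/√(1−ζ²) = 1540 rad/s.
t_s ≈ 4/(ζω_n) = 4/(0.241·1540) = 0.0108 s.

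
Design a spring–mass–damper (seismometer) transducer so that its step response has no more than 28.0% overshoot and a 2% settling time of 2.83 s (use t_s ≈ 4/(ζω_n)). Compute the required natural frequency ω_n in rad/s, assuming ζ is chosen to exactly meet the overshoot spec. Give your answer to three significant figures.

From %OS = 100·exp(−πζ/√(1−ζ²)), invert to get ζ = −ln(OS)/√(π² + ln²(OS)) with OS = 0.280.
−ln 0.280 = 1.273, so ζ = 1.273/√(π² + 1.620) = 0.376.
Then ω_n = 4/(ζ t_s) = 4/(0.376 × 2.83) = 3.76 rad/s.

ω_n ≈ 3.76 rad/s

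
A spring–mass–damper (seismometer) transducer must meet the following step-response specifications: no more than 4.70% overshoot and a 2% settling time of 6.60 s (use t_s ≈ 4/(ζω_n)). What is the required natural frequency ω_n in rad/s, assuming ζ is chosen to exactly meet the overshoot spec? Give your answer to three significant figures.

From %OS = 100·exp(−πζ/√(1−ζ²)), invert to get ζ = −ln(OS)/√(π² + ln²(OS)) with OS = 0.0470.
−ln 0.0470 = 3.058, so ζ = 3.058/√(π² + 9.349) = 0.697.
Then ω_n = 4/(ζ t_s) = 4/(0.697 × 6.60) = 0.869 rad/s.

ω_n ≈ 0.869 rad/s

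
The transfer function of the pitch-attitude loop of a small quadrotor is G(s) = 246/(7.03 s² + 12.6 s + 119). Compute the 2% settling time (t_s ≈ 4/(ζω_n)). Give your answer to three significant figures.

t_s ≈ 4.46 s

Dividing through by 7.03: denominator becomes s² + 1.792 s + 16.93.
So ω_n = √16.93 = 4.11 rad/s and ζ = 1.792/(2·4.11) = 0.218.
t_s ≈ 4/(ζω_n) = 4.46 s.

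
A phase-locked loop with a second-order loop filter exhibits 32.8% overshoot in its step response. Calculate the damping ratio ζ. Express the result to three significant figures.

Inverting the overshoot relation: ζ = |ln 0.328|/√(π² + ln²0.328) = 0.334.

ζ ≈ 0.334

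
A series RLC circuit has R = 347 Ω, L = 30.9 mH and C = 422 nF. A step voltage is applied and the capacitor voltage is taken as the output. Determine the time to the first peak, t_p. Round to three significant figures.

t_p ≈ 0.000467 s

For a series RLC circuit (capacitor voltage as output), ω_n = 1/√(LC) = 1/√(30.9 mH · 422 nF) = 8760 rad/s.
ζ = (R/2)·√(C/L) = (347/2)·√(422 nF/30.9 mH) = 0.641.
ω_d = ω_n√(1−ζ²) = 6720 rad/s. t_p = π/ω_d = 0.000467 s.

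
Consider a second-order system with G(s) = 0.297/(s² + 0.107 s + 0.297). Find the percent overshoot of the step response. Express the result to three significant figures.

Matching coefficients with s² + 2ζω_n s + ω_n² gives ω_n² = 0.297 ⇒ ω_n = 0.545 rad/s, and ζ = 0.107/(2ω_n) = 0.0982.
%OS = 100·exp(−πζ/√(1−ζ²)) = 73.4%.

%OS ≈ 73.4%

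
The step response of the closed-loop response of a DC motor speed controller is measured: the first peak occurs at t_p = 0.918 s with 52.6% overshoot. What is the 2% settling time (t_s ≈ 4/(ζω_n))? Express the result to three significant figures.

ζ from %OS: ζ = |ln 0.526|/√(π²+ln²0.526) = 0.200.
t_p = π/ω_d ⇒ ω_d = 3.42 rad/s; then ω_n = ω_d/√(1−ζ²) = 3.49 rad/s.
t_s ≈ 4/(ζω_n) = 4/(0.200·3.49) = 5.72 s.

t_s ≈ 5.72 s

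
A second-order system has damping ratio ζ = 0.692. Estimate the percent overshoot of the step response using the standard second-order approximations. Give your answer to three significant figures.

For an underdamped second-order system, %OS = 100·exp(−πζ/√(1−ζ²)).
πζ/√(1−ζ²) = π·0.692/√(1−0.479) = 3.011, so %OS = 100·e^(−3.011) = 4.92%.

%OS ≈ 4.92%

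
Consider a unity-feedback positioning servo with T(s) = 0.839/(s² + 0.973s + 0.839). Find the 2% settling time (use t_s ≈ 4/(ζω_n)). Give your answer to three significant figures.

Comparing the denominator to s² + 2ζω_n s + ω_n²: ω_n = √0.839 = 0.916 rad/s, and 2ζω_n = 0.973 so ζ = 0.973/(2·0.916) = 0.531.
t_s ≈ 4/(ζω_n) = 4/(0.531·0.916) = 8.22 s.

t_s ≈ 8.22 s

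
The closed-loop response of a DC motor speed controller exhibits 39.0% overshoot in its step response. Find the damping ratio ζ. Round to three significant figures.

ζ ≈ 0.287

ζ = −ln(OS)/√(π² + (ln OS)²). With OS = 0.390, ln OS = −0.9416 and ζ = 0.9416/3.280 = 0.287.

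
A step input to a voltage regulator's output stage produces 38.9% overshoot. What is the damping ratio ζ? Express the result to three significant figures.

ζ ≈ 0.288

ζ = −ln(OS)/√(π² + (ln OS)²). With OS = 0.389, ln OS = −0.9442 and ζ = 0.9442/3.280 = 0.288.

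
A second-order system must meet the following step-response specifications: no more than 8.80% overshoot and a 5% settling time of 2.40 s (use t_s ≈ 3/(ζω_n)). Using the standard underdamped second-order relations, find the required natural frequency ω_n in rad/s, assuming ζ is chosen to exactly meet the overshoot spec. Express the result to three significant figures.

From %OS = 100·exp(−πζ/√(1−ζ²)), invert to get ζ = −ln(OS)/√(π² + ln²(OS)) with OS = 0.0880.
−ln 0.0880 = 2.430, so ζ = 2.430/√(π² + 5.907) = 0.612.
Then ω_n = 3/(ζ t_s) = 3/(0.612 × 2.40) = 2.04 rad/s.

ω_n ≈ 2.04 rad/s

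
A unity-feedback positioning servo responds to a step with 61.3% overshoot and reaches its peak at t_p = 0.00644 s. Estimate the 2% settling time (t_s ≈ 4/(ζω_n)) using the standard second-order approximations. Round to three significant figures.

The overshoot fixes ζ = −ln(OS)/√(π²+ln²(OS)) = 0.154.
t_p = π/ω_d ⇒ ω_d = 488 rad/s; then ω_n = ω_d/√(1−ζ²) = 494 rad/s.
t_s ≈ 4/(ζω_n) = 4/(0.154·494) = 0.0526 s.

t_s ≈ 0.0526 s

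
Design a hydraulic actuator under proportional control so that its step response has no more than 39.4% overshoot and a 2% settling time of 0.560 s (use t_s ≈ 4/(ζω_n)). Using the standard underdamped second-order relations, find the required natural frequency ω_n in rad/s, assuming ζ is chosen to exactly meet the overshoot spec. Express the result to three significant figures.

ω_n ≈ 25.1 rad/s

Inverting the overshoot relation: ζ = |ln 0.394|/√(π² + ln²0.394) = 0.284.
Then ω_n = 4/(ζ t_s) = 4/(0.284 × 0.560) = 25.1 rad/s.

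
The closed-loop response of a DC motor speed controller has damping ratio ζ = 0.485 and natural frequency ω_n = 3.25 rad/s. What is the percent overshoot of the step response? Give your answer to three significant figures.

For an underdamped second-order system, %OS = 100·exp(−πζ/√(1−ζ²)).
πζ/√(1−ζ²) = π·0.485/√(1−0.235) = 1.742, so %OS = 100·e^(−1.742) = 17.5%.

%OS ≈ 17.5%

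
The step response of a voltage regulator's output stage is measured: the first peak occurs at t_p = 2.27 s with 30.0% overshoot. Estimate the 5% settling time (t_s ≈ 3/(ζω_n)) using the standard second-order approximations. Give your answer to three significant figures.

ζ from %OS: ζ = |ln 0.300|/√(π²+ln²0.300) = 0.358.
t_p = π/ω_d ⇒ ω_d = 1.38 rad/s; then ω_n = ω_d/√(1−ζ²) = 1.48 rad/s.
t_s ≈ 3/(ζω_n) = 3/(0.358·1.48) = 5.66 s.

t_s ≈ 5.66 s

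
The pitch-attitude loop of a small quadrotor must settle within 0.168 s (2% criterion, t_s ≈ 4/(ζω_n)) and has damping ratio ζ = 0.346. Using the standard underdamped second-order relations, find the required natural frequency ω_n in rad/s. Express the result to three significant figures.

Rearranging t_s ≈ 4/(ζω_n) gives ω_n = 4/(ζ·t_s) = 4/(0.346 × 0.168) = 68.8 rad/s.

ω_n ≈ 68.8 rad/s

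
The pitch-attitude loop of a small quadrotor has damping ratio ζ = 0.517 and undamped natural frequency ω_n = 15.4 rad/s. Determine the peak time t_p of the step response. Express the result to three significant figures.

t_p ≈ 0.238 s

The damped frequency is ω_d = ω_n√(1−ζ²) = 15.4·√(1−0.267) = 13.2 rad/s.
Peak time t_p = π/ω_d = π/13.2 = 0.238 s.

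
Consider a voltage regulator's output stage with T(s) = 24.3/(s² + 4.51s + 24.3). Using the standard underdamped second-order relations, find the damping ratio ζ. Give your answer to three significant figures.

Comparing the denominator to s² + 2ζω_n s + ω_n²: ω_n = √24.3 = 4.93 rad/s, and 2ζω_n = 4.51 so ζ = 4.51/(2·4.93) = 0.457.

ζ ≈ 0.457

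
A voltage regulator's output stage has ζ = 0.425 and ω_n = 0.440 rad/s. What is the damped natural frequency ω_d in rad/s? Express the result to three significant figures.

ω_d ≈ 0.398 rad/s

ω_d = ω_n√(1−ζ²) = 0.440·√0.819 = 0.398 rad/s.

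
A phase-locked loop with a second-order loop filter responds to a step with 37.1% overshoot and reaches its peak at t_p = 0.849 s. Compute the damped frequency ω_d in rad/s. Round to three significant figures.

ω_d ≈ 3.70 rad/s

t_p = π/ω_d, so ω_d = π/0.849 = 3.70 rad/s.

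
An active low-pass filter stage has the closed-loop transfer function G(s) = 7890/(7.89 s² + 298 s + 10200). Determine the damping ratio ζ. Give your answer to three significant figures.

ζ ≈ 0.525

Dividing through by 7.89: denominator becomes s² + 37.77 s + 1293.
So ω_n = √1293 = 36.0 rad/s and ζ = 37.77/(2·36.0) = 0.525.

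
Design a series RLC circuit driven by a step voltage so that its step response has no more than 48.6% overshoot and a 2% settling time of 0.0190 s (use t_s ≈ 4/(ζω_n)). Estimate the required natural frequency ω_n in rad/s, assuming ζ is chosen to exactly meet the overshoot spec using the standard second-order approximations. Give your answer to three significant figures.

From %OS = 100·exp(−πζ/√(1−ζ²)), invert to get ζ = −ln(OS)/√(π² + ln²(OS)) with OS = 0.486.
−ln 0.486 = 0.7215, so ζ = 0.7215/√(π² + 0.5206) = 0.224.
Then ω_n = 4/(ζ t_s) = 4/(0.224 × 0.0190) = 940 rad/s.

ω_n ≈ 940 rad/s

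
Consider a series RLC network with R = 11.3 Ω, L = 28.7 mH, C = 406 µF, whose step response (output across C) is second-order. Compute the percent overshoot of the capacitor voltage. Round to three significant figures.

%OS ≈ 5.78%

For a series RLC circuit (capacitor voltage as output), ω_n = 1/√(LC) = 1/√(28.7 mH · 406 µF) = 293 rad/s.
ζ = (R/2)·√(C/L) = (11.3/2)·√(406 µF/28.7 mH) = 0.672.
%OS = 100 e^{−πζ/√(1−ζ²)} with ζ = 0.672 gives 5.78%.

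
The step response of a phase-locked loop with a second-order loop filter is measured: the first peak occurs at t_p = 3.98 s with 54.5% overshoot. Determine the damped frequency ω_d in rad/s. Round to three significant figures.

t_p = π/ω_d, so ω_d = π/3.98 = 0.789 rad/s.

ω_d ≈ 0.789 rad/s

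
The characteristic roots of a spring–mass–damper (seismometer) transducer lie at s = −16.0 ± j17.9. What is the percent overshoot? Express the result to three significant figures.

With σ = 16.0, ω_d = 17.9: ω_n = √(σ²+ω_d²) = 24.0 rad/s, ζ = σ/ω_n = 0.666.
%OS = 100·exp(−πζ/√(1−ζ²)) = 6.03%.

%OS ≈ 6.03%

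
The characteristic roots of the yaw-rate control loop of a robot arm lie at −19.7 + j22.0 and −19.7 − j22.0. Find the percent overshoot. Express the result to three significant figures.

%OS ≈ 6.00%

With σ = 19.7, ω_d = 22.0: ω_n = √(σ²+ω_d²) = 29.5 rad/s, ζ = σ/ω_n = 0.667.
%OS = 100 e^{−πζ/√(1−ζ²)} with ζ = 0.667 gives 6.00%.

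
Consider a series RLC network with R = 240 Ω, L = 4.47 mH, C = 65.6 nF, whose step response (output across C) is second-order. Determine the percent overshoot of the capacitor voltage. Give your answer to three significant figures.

For a series RLC circuit (capacitor voltage as output), ω_n = 1/√(LC) = 1/√(4.47 mH · 65.6 nF) = 58400 rad/s.
ζ = (R/2)·√(C/L) = (240/2)·√(65.6 nF/4.47 mH) = 0.460.
%OS = 100·exp(−πζ/√(1−ζ²)) = 19.7%.

%OS ≈ 19.7%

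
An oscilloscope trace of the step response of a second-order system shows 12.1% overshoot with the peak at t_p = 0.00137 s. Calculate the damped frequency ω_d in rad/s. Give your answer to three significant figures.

t_p = π/ω_d, so ω_d = π/0.00137 = 2290 rad/s.

ω_d ≈ 2290 rad/s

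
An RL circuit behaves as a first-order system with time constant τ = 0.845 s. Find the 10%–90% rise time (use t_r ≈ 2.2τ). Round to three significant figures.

t_r ≈ 2.2τ = 1.86 s.

t_r ≈ 1.86 s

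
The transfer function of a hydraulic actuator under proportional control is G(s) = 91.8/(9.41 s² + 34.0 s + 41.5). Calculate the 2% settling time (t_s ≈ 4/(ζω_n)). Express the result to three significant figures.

t_s ≈ 2.21 s

Dividing through by 9.41: denominator becomes s² + 3.613 s + 4.410.
So ω_n = √4.410 = 2.10 rad/s and ζ = 3.613/(2·2.10) = 0.860.
t_s ≈ 4/(ζω_n) = 2.21 s.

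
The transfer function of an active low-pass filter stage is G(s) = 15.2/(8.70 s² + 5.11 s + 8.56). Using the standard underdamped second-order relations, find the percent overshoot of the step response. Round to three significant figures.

%OS ≈ 37.8%

Dividing through by 8.70: denominator becomes s² + 0.5874 s + 0.9839.
So ω_n = √0.9839 = 0.992 rad/s and ζ = 0.5874/(2·0.992) = 0.296.
%OS = 100·exp(−πζ/√(1−ζ²)) = 37.8%.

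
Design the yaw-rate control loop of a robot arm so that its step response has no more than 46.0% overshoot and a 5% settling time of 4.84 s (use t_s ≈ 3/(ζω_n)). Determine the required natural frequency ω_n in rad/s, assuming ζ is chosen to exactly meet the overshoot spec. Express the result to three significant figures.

ζ = −ln(OS)/√(π² + (ln OS)²). With OS = 0.460, ln OS = −0.7765 and ζ = 0.7765/3.236 = 0.240.
Then ω_n = 3/(ζ t_s) = 3/(0.240 × 4.84) = 2.58 rad/s.

ω_n ≈ 2.58 rad/s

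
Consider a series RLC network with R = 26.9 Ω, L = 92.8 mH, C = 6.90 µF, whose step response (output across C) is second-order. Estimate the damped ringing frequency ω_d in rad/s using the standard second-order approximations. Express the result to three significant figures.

ω_d ≈ 1240 rad/s

For a series RLC circuit (capacitor voltage as output), ω_n = 1/√(LC) = 1/√(92.8 mH · 6.90 µF) = 1250 rad/s.
ζ = (R/2)·√(C/L) = (26.9/2)·√(6.90 µF/92.8 mH) = 0.116.
ω_d = ω_n√(1−ζ²) = 1240 rad/s.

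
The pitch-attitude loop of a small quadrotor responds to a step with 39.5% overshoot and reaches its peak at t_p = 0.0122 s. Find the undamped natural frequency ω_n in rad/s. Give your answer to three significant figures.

ω_n ≈ 269 rad/s

ζ from %OS: ζ = |ln 0.395|/√(π²+ln²0.395) = 0.284.
t_p = π/ω_d ⇒ ω_d = 258 rad/s; then ω_n = ω_d/√(1−ζ²) = 269 rad/s.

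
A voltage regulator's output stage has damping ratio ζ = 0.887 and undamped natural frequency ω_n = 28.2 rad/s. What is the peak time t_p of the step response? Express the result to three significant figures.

The damped frequency is ω_d = ω_n√(1−ζ²) = 28.2·√(1−0.787) = 13.0 rad/s.
Peak time t_p = π/ω_d = π/13.0 = 0.241 s.

t_p ≈ 0.241 s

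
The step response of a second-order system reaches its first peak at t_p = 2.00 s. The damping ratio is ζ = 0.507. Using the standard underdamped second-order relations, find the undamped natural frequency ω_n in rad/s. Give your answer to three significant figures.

Peak time t_p = π/ω_d, so ω_d = π/t_p = π/2.00 = 1.57 rad/s.
ω_n = ω_d/√(1−ζ²) = 1.57/√0.743 = 1.82 rad/s.

ω_n ≈ 1.82 rad/s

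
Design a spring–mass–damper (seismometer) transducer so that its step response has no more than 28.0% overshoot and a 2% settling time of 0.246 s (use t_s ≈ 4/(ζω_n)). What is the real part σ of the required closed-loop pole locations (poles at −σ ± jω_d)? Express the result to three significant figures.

σ ≈ 16.3

The settling-time spec alone fixes σ = ζω_n = 4/t_s = 4/0.246 = 16.3.
(Overshoot then fixes ζ = 0.376 and hence ω_d = σ·√(1−ζ²)/ζ = 40.1 rad/s.)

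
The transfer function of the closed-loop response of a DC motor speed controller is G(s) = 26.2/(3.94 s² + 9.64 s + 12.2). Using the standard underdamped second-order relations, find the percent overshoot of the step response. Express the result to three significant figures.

Dividing through by 3.94: denominator becomes s² + 2.447 s + 3.096.
So ω_n = √3.096 = 1.76 rad/s and ζ = 2.447/(2·1.76) = 0.695.
%OS = 100 e^{−πζ/√(1−ζ²)} with ζ = 0.695 gives 4.79%.

%OS ≈ 4.79%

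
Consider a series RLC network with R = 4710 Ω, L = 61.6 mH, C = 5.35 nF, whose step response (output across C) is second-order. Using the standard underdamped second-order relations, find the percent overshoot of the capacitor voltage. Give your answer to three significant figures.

%OS ≈ 4.84%

For a series RLC circuit (capacitor voltage as output), ω_n = 1/√(LC) = 1/√(61.6 mH · 5.35 nF) = 55100 rad/s.
ζ = (R/2)·√(C/L) = (4710/2)·√(5.35 nF/61.6 mH) = 0.694.
%OS = 100 e^{−πζ/√(1−ζ²)} with ζ = 0.694 gives 4.84%.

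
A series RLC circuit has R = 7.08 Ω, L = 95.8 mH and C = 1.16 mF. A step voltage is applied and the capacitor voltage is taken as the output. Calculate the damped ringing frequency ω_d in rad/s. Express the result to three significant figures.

ω_d ≈ 87.4 rad/s

For a series RLC circuit (capacitor voltage as output), ω_n = 1/√(LC) = 1/√(95.8 mH · 1.16 mF) = 94.9 rad/s.
ζ = (R/2)·√(C/L) = (7.08/2)·√(1.16 mF/95.8 mH) = 0.390.
The damped frequency ω_d = ω_n√(1−ζ²) = 87.4 rad/s.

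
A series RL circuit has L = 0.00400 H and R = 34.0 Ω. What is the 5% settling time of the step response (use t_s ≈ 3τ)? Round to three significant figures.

t_s ≈ 0.000353 s

τ = L/R = 0.00400/34.0 = 0.000118 s.
t_s ≈ 3τ = 0.000353 s.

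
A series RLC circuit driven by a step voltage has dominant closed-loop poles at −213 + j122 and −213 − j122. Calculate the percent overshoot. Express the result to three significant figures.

%OS ≈ 0.415%

The poles are at −σ ± jω_d with σ = 213 and ω_d = 122, so ω_n = √(σ²+ω_d²) = 245 rad/s and ζ = σ/ω_n = 0.868.
%OS = 100 e^{−πζ/√(1−ζ²)} with ζ = 0.868 gives 0.415%.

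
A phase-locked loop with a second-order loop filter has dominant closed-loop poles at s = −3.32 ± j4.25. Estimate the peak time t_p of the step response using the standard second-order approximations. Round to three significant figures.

t_p ≈ 0.739 s

t_p = π/ω_d with ω_d = 4.25 (the imaginary part), so t_p = 0.739 s.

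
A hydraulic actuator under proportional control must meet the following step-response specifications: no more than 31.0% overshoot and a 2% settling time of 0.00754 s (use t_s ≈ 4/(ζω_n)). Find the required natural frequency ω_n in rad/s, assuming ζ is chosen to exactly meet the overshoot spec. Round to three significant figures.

ω_n ≈ 1520 rad/s

Inverting the overshoot relation: ζ = |ln 0.310|/√(π² + ln²0.310) = 0.349.
From t_s ≈ 4/(ζω_n): ω_n = 4/(ζ·t_s) = 4/(0.349·0.00754) = 1520 rad/s.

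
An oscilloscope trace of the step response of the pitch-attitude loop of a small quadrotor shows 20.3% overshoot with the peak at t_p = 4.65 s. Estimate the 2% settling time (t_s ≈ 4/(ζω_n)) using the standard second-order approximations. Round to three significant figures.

t_s ≈ 11.7 s

The overshoot fixes ζ = −ln(OS)/√(π²+ln²(OS)) = 0.453.
From t_p = π/ω_d, ω_d = π/4.65 = 0.676 rad/s, so ω_n = ω_d/√(1−ζ²) = 0.758 rad/s.
t_s ≈ 4/(ζω_n) = 4/(0.453·0.758) = 11.7 s.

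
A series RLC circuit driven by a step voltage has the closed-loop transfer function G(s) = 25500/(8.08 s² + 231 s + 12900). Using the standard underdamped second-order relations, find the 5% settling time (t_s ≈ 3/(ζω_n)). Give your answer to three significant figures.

t_s ≈ 0.210 s

Dividing through by 8.08: denominator becomes s² + 28.59 s + 1597.
So ω_n = √1597 = 40.0 rad/s and ζ = 28.59/(2·40.0) = 0.358.
t_s ≈ 3/(ζω_n) = 0.210 s.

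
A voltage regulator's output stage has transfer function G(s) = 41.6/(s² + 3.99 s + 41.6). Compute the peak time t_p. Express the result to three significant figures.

Comparing the denominator to s² + 2ζω_n s + ω_n²: ω_n = √41.6 = 6.45 rad/s, and 2ζω_n = 3.99 so ζ = 3.99/(2·6.45) = 0.309.
The damped frequency ω_d = ω_n√(1−ζ²) = 6.13 rad/s. Then t_p = π/ω_d = 0.512 s.

t_p ≈ 0.512 s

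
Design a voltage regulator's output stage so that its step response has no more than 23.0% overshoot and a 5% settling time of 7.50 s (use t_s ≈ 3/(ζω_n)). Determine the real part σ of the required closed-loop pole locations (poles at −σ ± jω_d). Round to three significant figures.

σ ≈ 0.400

The settling-time spec alone fixes σ = ζω_n = 3/t_s = 3/7.50 = 0.400.
(Overshoot then fixes ζ = 0.424 and hence ω_d = σ·√(1−ζ²)/ζ = 0.855 rad/s.)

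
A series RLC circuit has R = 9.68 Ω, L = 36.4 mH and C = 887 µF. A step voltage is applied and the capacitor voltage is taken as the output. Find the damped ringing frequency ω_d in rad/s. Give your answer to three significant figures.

For a series RLC circuit (capacitor voltage as output), ω_n = 1/√(LC) = 1/√(36.4 mH · 887 µF) = 176 rad/s.
ζ = (R/2)·√(C/L) = (9.68/2)·√(887 µF/36.4 mH) = 0.756.
ω_d = 176·√(1 − 0.756²) = 115 rad/s.

ω_d ≈ 115 rad/s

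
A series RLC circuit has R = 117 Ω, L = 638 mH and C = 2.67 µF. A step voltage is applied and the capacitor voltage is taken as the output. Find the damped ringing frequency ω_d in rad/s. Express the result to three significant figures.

ω_d ≈ 761 rad/s

For a series RLC circuit (capacitor voltage as output), ω_n = 1/√(LC) = 1/√(638 mH · 2.67 µF) = 766 rad/s.
ζ = (R/2)·√(C/L) = (117/2)·√(2.67 µF/638 mH) = 0.120.
The damped frequency ω_d = ω_n√(1−ζ²) = 761 rad/s.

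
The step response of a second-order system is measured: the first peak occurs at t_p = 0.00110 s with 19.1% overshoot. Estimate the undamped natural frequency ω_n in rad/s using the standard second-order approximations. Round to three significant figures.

ζ from %OS: ζ = |ln 0.191|/√(π²+ln²0.191) = 0.466.
t_p = π/ω_d ⇒ ω_d = 2860 rad/s; then ω_n = ω_d/√(1−ζ²) = 3230 rad/s.

ω_n ≈ 3230 rad/s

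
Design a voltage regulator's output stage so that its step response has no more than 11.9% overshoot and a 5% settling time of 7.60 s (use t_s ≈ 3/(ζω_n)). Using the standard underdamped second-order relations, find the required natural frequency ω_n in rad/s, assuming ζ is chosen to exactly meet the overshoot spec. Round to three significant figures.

ω_n ≈ 0.704 rad/s

ζ = −ln(OS)/√(π² + (ln OS)²). With OS = 0.119, ln OS = −2.129 and ζ = 2.129/3.795 = 0.561.
Then ω_n = 3/(ζ t_s) = 3/(0.561 × 7.60) = 0.704 rad/s.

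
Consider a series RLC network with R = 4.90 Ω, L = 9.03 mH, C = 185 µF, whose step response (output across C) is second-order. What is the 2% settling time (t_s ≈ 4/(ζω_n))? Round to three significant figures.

For a series RLC circuit (capacitor voltage as output), ω_n = 1/√(LC) = 1/√(9.03 mH · 185 µF) = 774 rad/s.
ζ = (R/2)·√(C/L) = (4.90/2)·√(185 µF/9.03 mH) = 0.351.
t_s ≈ 4/(ζω_n) = 0.0147 s.

t_s ≈ 0.0147 s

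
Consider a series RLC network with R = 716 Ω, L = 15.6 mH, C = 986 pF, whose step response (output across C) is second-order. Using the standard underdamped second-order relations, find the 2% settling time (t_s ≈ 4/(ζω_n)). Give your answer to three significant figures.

t_s ≈ 0.000174 s

For a series RLC circuit (capacitor voltage as output), ω_n = 1/√(LC) = 1/√(15.6 mH · 986 pF) = 255000 rad/s.
ζ = (R/2)·√(C/L) = (716/2)·√(986 pF/15.6 mH) = 0.0900.
t_s ≈ 4/(ζω_n) = 0.000174 s.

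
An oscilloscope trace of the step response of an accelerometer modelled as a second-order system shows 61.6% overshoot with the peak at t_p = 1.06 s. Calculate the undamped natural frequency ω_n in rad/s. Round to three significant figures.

ζ from %OS: ζ = |ln 0.616|/√(π²+ln²0.616) = 0.152.
t_p = π/ω_d ⇒ ω_d = 2.96 rad/s; then ω_n = ω_d/√(1−ζ²) = 3.00 rad/s.

ω_n ≈ 3.00 rad/s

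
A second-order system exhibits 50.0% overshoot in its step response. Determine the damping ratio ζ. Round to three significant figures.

ζ ≈ 0.215

ζ = −ln(OS)/√(π² + (ln OS)²). With OS = 0.500, ln OS = −0.6931 and ζ = 0.6931/3.217 = 0.215.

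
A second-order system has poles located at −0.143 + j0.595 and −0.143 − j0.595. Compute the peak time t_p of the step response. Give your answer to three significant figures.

t_p = π/ω_d with ω_d = 0.595 (the imaginary part), so t_p = 5.28 s.

t_p ≈ 5.28 s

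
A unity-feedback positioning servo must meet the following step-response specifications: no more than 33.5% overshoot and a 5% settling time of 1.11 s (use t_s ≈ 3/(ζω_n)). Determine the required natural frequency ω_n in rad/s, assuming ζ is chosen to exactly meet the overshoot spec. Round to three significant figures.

From %OS = 100·exp(−πζ/√(1−ζ²)), invert to get ζ = −ln(OS)/√(π² + ln²(OS)) with OS = 0.335.
−ln 0.335 = 1.094, so ζ = 1.094/√(π² + 1.196) = 0.329.
Then ω_n = 3/(ζ t_s) = 3/(0.329 × 1.11) = 8.22 rad/s.

ω_n ≈ 8.22 rad/s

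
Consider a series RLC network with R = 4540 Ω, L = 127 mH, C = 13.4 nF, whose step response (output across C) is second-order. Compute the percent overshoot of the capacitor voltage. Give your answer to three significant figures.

%OS ≈ 3.24%

For a series RLC circuit (capacitor voltage as output), ω_n = 1/√(LC) = 1/√(127 mH · 13.4 nF) = 24200 rad/s.
ζ = (R/2)·√(C/L) = (4540/2)·√(13.4 nF/127 mH) = 0.737.
%OS = 100·exp(−πζ/√(1−ζ²)) = 3.24%.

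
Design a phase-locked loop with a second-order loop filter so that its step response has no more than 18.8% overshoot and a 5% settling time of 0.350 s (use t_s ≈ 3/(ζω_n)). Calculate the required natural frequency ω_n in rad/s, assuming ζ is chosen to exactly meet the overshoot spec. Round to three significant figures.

ω_n ≈ 18.2 rad/s

From %OS = 100·exp(−πζ/√(1−ζ²)), invert to get ζ = −ln(OS)/√(π² + ln²(OS)) with OS = 0.188.
−ln 0.188 = 1.671, so ζ = 1.671/√(π² + 2.793) = 0.470.
Then ω_n = 3/(ζ t_s) = 3/(0.470 × 0.350) = 18.2 rad/s.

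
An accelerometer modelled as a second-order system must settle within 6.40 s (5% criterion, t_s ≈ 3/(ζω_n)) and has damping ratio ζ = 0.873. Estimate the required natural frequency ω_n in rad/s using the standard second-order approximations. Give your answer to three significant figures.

ω_n ≈ 0.537 rad/s

Rearranging t_s ≈ 3/(ζω_n) gives ω_n = 3/(ζ·t_s) = 3/(0.873 × 6.40) = 0.537 rad/s.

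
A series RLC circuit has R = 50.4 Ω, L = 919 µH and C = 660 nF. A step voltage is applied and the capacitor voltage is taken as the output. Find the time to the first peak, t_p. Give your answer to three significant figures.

For a series RLC circuit (capacitor voltage as output), ω_n = 1/√(LC) = 1/√(919 µH · 660 nF) = 40600 rad/s.
ζ = (R/2)·√(C/L) = (50.4/2)·√(660 nF/919 µH) = 0.675.
The damped frequency ω_d = ω_n√(1−ζ²) = 29900 rad/s. t_p = π/ω_d = 0.000105 s.

t_p ≈ 0.000105 s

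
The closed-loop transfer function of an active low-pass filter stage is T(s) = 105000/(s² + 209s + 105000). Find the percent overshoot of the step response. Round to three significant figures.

Comparing the denominator to s² + 2ζω_n s + ω_n²: ω_n = √105000 = 324 rad/s, and 2ζω_n = 209 so ζ = 209/(2·324) = 0.322.
Overshoot: exp(−π·0.322/√(1−0.322²)) = 0.343, i.e. 34.3%.

%OS ≈ 34.3%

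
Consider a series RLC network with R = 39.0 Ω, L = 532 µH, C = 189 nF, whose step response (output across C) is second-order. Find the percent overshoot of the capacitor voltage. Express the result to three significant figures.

For a series RLC circuit (capacitor voltage as output), ω_n = 1/√(LC) = 1/√(532 µH · 189 nF) = 99700 rad/s.
ζ = (R/2)·√(C/L) = (39.0/2)·√(189 nF/532 µH) = 0.368.
%OS = 100·exp(−πζ/√(1−ζ²)) = 28.9%.

%OS ≈ 28.9%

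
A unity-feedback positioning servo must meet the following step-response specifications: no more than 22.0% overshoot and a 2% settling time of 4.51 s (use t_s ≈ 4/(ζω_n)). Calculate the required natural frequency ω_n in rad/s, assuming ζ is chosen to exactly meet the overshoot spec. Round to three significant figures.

ω_n ≈ 2.04 rad/s

ζ = −ln(OS)/√(π² + (ln OS)²). With OS = 0.220, ln OS = −1.514 and ζ = 1.514/3.487 = 0.434.
Then ω_n = 4/(ζ t_s) = 4/(0.434 × 4.51) = 2.04 rad/s.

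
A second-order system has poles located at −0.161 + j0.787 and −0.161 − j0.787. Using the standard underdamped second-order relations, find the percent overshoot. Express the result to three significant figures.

With σ = 0.161, ω_d = 0.787: ω_n = √(σ²+ω_d²) = 0.803 rad/s, ζ = σ/ω_n = 0.200.
%OS = 100·exp(−πζ/√(1−ζ²)) = 52.6%.

%OS ≈ 52.6%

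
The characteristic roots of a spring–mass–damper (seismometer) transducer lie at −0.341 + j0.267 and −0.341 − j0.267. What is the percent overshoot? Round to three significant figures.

%OS ≈ 1.81%

The poles are at −σ ± jω_d with σ = 0.341 and ω_d = 0.267, so ω_n = √(σ²+ω_d²) = 0.433 rad/s and ζ = σ/ω_n = 0.787.
%OS = 100·exp(−πζ/√(1−ζ²)) = 1.81%.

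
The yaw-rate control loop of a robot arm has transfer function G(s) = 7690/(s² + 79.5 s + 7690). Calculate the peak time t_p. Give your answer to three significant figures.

Matching coefficients with s² + 2ζω_n s + ω_n² gives ω_n² = 7690 ⇒ ω_n = 87.7 rad/s, and ζ = 79.5/(2ω_n) = 0.453.
ω_d = ω_n√(1−ζ²) = 78.2 rad/s. Then t_p = π/ω_d = 0.0402 s.

t_p ≈ 0.0402 s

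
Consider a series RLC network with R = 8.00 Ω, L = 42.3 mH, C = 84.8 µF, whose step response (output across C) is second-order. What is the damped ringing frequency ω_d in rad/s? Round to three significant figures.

ω_d ≈ 519 rad/s

For a series RLC circuit (capacitor voltage as output), ω_n = 1/√(LC) = 1/√(42.3 mH · 84.8 µF) = 528 rad/s.
ζ = (R/2)·√(C/L) = (8.00/2)·√(84.8 µF/42.3 mH) = 0.179.
ω_d = 528·√(1 − 0.179²) = 519 rad/s.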